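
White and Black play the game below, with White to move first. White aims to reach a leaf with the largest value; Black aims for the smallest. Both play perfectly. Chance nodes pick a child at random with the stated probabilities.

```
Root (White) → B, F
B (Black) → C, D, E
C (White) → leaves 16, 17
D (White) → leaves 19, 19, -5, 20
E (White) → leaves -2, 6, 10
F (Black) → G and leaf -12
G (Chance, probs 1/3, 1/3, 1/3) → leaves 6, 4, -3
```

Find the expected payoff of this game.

C (White): max(16, 17) = 17
D (White): max(19, 19, -5, 20) = 20
E (White): max(-2, 6, 10) = 10
B (Black): min(17, 20, 10) = 10
G (Chance): 1/3·6 + 1/3·4 + 1/3·-3 = 2.33
F (Black): min(2.33, -12) = -12
Root (White): max(10, -12) = 10

10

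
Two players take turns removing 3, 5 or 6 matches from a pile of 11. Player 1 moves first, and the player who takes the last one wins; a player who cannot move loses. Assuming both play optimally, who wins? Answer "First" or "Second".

Second

Compute winning (W) and losing (L) positions by backward induction:
i:   0  1  2  3  4  5  6  7  8  9 10 11
     L  L  L  W  W  W  W  W  W  L  L  L
Position 11 is L, so the second player wins.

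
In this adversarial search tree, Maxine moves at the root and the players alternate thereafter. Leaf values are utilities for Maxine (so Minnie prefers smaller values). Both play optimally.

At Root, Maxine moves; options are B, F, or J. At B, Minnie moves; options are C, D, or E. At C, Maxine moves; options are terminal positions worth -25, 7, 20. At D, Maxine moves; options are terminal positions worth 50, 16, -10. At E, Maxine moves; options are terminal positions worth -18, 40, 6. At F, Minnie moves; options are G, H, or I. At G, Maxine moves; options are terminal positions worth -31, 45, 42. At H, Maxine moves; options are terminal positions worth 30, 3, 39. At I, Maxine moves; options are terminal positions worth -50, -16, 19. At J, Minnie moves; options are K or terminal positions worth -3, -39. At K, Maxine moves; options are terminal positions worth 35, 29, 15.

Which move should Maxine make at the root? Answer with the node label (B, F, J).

C (Maxine): max(-25, 7, 20) = 20
D (Maxine): max(50, 16, -10) = 50
E (Maxine): max(-18, 40, 6) = 40
B (Minnie): min(20, 50, 40) = 20
G (Maxine): max(-31, 45, 42) = 45
H (Maxine): max(30, 3, 39) = 39
I (Maxine): max(-50, -16, 19) = 19
F (Minnie): min(45, 39, 19) = 19
K (Maxine): max(35, 29, 15) = 35
J (Minnie): min(35, -3, -39) = -39
Root (Maxine): max(20, 19, -39) = 20
Maxine picks the child with the highest value: B (value 20).

B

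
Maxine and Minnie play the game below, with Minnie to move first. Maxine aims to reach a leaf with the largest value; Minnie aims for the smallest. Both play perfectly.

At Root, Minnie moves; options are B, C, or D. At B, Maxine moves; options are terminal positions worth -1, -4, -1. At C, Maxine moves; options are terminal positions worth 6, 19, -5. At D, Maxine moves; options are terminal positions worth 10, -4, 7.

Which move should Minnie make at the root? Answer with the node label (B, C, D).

B (Maxine): max(-1, -4, -1) = -1
C (Maxine): max(6, 19, -5) = 19
D (Maxine): max(10, -4, 7) = 10
Root (Minnie): min(-1, 19, 10) = -1
Minnie picks the child with the lowest value: B (value -1).

B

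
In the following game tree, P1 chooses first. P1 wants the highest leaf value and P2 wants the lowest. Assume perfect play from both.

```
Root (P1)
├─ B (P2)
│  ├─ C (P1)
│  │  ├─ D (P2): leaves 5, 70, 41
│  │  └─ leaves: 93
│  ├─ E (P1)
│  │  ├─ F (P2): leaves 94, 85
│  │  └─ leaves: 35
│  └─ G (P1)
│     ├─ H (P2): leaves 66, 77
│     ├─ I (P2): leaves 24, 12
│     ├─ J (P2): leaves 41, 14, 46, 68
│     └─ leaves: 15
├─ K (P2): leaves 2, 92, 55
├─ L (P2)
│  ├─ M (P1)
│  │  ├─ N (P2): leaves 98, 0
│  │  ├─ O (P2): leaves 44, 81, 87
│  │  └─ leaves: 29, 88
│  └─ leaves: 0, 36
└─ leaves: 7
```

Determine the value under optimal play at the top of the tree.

66

D (P2): min(5, 70, 41) = 5
C (P1): max(5, 93) = 93
F (P2): min(94, 85) = 85
E (P1): max(85, 35) = 85
H (P2): min(66, 77) = 66
I (P2): min(24, 12) = 12
J (P2): min(41, 14, 46, 68) = 14
G (P1): max(66, 12, 14, 15) = 66
B (P2): min(93, 85, 66) = 66
K (P2): min(2, 92, 55) = 2
N (P2): min(98, 0) = 0
O (P2): min(44, 81, 87) = 44
M (P1): max(0, 44, 29, 88) = 88
L (P2): min(88, 0, 36) = 0
Root (P1): max(66, 2, 0, 7) = 66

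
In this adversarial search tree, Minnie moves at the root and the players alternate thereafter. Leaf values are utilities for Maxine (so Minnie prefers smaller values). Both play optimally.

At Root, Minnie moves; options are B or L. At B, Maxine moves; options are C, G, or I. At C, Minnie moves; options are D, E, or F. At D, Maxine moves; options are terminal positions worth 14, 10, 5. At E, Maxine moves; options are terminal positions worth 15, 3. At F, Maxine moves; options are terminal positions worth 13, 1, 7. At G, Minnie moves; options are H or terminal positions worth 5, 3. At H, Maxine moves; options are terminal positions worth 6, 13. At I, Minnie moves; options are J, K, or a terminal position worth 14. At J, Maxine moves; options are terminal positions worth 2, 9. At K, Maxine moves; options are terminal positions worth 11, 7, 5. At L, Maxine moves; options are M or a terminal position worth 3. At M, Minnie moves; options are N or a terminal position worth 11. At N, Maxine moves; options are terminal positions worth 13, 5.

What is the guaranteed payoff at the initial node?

D (Maxine): max(14, 10, 5) = 14
E (Maxine): max(15, 3) = 15
F (Maxine): max(13, 1, 7) = 13
C (Minnie): min(14, 15, 13) = 13
H (Maxine): max(6, 13) = 13
G (Minnie): min(13, 5, 3) = 3
J (Maxine): max(2, 9) = 9
K (Maxine): max(11, 7, 5) = 11
I (Minnie): min(9, 11, 14) = 9
B (Maxine): max(13, 3, 9) = 13
N (Maxine): max(13, 5) = 13
M (Minnie): min(13, 11) = 11
L (Maxine): max(11, 3) = 11
Root (Minnie): min(13, 11) = 11

11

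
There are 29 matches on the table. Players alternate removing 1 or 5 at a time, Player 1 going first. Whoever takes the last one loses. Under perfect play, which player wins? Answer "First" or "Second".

Compute winning (W) and losing (L) positions by backward induction:
i:   0  1  2  3  4  5  6  7  8  9 10 11 12 13 14 15 16 17 18 19 20 21 22 23 24 25 26 27 28 29
     W  L  W  L  W  L  W  L  W  L  W  L  W  L  W  L  W  L  W  L  W  L  W  L  W  L  W  L  W  L
Position 29 is L, so the second player wins.

Second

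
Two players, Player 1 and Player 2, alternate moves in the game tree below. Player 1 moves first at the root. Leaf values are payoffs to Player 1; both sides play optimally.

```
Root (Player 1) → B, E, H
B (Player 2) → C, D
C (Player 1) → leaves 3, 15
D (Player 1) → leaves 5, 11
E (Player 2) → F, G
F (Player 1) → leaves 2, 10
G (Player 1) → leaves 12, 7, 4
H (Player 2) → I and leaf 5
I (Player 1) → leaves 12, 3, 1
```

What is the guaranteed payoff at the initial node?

C (Player 1): max(3, 15) = 15
D (Player 1): max(5, 11) = 11
B (Player 2): min(15, 11) = 11
F (Player 1): max(2, 10) = 10
G (Player 1): max(12, 7, 4) = 12
E (Player 2): min(10, 12) = 10
I (Player 1): max(12, 3, 1) = 12
H (Player 2): min(12, 5) = 5
Root (Player 1): max(11, 10, 5) = 11

11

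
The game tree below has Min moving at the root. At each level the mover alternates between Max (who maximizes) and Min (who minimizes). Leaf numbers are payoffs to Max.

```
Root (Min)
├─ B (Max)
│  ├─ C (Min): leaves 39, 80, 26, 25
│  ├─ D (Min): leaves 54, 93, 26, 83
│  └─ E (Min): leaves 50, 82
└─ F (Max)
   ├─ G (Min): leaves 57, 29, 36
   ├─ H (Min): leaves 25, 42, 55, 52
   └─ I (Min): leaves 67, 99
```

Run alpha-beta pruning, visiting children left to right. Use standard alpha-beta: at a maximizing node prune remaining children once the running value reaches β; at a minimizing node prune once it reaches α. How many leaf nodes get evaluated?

16

C [α=-∞,β=+∞]: v=25
D [α=25,β=+∞]: v=26
E [α=26,β=+∞]: v=50
B [α=-∞,β=+∞]: v=50
G [α=-∞,β=50]: v=29
H [α=29,β=50]: v=25 after child 1 ≤ α → α-cutoff, skip 3
I [α=29,β=50]: v=67
F [α=-∞,β=50]: v=67
Root [α=-∞,β=+∞]: v=50
Leaves evaluated: 16 of 19.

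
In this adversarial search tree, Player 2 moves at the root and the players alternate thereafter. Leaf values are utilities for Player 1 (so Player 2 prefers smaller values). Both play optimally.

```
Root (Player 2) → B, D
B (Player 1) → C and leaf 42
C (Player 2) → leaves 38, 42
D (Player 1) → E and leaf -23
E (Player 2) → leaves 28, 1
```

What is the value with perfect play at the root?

1

C (Player 2): min(38, 42) = 38
B (Player 1): max(38, 42) = 42
E (Player 2): min(28, 1) = 1
D (Player 1): max(1, -23) = 1
Root (Player 2): min(42, 1) = 1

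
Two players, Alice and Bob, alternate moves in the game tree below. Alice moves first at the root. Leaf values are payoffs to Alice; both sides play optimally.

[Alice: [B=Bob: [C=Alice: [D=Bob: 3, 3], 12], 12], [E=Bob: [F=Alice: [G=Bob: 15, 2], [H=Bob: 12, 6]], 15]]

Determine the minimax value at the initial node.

12

D (Bob): min(3, 3) = 3
C (Alice): max(3, 12) = 12
B (Bob): min(12, 12) = 12
G (Bob): min(15, 2) = 2
H (Bob): min(12, 6) = 6
F (Alice): max(2, 6) = 6
E (Bob): min(6, 15) = 6
Root (Alice): max(12, 6) = 12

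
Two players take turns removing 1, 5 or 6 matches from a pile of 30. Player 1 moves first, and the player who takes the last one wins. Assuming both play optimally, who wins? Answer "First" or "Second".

Mark each pile size as W (mover wins) or L (mover loses):
i:   0  1  2  3  4  5  6  7  8  9 10 11 12 13 14 15 16 17 18 19 20 21 22 23 24 25 26 27 28 29 30
     L  W  L  W  L  W  W  W  W  W  W  L  W  L  W  L  W  W  W  W  W  W  L  W  L  W  L  W  W  W  W
Position 30 is W, so the first player wins.

First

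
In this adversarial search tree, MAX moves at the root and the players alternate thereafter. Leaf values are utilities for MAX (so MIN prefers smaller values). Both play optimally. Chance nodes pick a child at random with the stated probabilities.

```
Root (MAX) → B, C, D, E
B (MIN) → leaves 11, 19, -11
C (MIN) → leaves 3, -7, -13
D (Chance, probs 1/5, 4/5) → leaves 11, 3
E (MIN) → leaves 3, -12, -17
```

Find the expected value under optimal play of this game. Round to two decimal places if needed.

4.6

B (MIN): min(11, 19, -11) = -11
C (MIN): min(3, -7, -13) = -13
D (Chance): 1/5·11 + 4/5·3 = 4.6
E (MIN): min(3, -12, -17) = -17
Root (MAX): max(-11, -13, 4.6, -17) = 4.6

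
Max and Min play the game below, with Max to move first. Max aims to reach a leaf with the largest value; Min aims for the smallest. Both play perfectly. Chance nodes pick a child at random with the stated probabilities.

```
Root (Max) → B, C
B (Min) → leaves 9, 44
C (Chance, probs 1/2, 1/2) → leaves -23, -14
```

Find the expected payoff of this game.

B (Min): min(9, 44) = 9
C (Chance): 1/2·-23 + 1/2·-14 = -18.5
Root (Max): max(9, -18.5) = 9

9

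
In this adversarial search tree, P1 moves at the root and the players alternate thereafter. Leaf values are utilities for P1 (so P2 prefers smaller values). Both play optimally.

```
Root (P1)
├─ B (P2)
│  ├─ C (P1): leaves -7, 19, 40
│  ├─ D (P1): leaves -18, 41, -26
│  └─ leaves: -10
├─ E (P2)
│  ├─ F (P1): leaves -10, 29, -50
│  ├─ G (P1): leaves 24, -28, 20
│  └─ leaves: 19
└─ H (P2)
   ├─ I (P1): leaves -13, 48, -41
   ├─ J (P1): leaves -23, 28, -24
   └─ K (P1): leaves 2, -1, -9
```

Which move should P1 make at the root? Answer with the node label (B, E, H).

C (P1): max(-7, 19, 40) = 40
D (P1): max(-18, 41, -26) = 41
B (P2): min(40, 41, -10) = -10
F (P1): max(-10, 29, -50) = 29
G (P1): max(24, -28, 20) = 24
E (P2): min(29, 24, 19) = 19
I (P1): max(-13, 48, -41) = 48
J (P1): max(-23, 28, -24) = 28
K (P1): max(2, -1, -9) = 2
H (P2): min(48, 28, 2) = 2
Root (P1): max(-10, 19, 2) = 19
P1 picks the child with the highest value: E (value 19).

E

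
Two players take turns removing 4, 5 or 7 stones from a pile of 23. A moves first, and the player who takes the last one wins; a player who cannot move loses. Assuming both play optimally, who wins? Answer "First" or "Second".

Second

Mark each pile size as W (mover wins) or L (mover loses):
i:   0  1  2  3  4  5  6  7  8  9 10 11 12 13 14 15 16 17 18 19 20 21 22 23
     L  L  L  L  W  W  W  W  W  W  W  L  L  L  L  W  W  W  W  W  W  W  L  L
Position 23 is L, so the second player wins.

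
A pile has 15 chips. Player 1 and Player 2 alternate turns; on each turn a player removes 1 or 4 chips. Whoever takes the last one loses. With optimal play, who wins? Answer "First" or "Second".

First

W/L table (W = player to move can force a win):
i:   0  1  2  3  4  5  6  7  8  9 10 11 12 13 14 15
     W  L  W  L  W  W  L  W  L  W  W  L  W  L  W  W
Position 15 is W, so the first player wins.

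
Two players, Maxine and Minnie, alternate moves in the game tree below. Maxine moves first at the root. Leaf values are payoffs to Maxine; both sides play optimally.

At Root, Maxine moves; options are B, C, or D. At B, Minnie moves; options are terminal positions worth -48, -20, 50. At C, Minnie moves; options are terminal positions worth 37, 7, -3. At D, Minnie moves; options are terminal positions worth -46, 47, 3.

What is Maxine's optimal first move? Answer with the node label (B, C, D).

C

B (Minnie): min(-48, -20, 50) = -48
C (Minnie): min(37, 7, -3) = -3
D (Minnie): min(-46, 47, 3) = -46
Root (Maxine): max(-48, -3, -46) = -3
Maxine picks the child with the highest value: C (value -3).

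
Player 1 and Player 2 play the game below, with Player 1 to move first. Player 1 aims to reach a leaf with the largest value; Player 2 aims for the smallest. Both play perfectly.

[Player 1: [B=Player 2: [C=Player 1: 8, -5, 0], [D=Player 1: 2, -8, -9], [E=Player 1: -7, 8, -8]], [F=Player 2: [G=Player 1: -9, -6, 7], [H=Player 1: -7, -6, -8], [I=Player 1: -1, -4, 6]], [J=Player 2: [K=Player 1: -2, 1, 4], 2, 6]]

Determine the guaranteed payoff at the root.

C (Player 1): max(8, -5, 0) = 8
D (Player 1): max(2, -8, -9) = 2
E (Player 1): max(-7, 8, -8) = 8
B (Player 2): min(8, 2, 8) = 2
G (Player 1): max(-9, -6, 7) = 7
H (Player 1): max(-7, -6, -8) = -6
I (Player 1): max(-1, -4, 6) = 6
F (Player 2): min(7, -6, 6) = -6
K (Player 1): max(-2, 1, 4) = 4
J (Player 2): min(4, 2, 6) = 2
Root (Player 1): max(2, -6, 2) = 2

2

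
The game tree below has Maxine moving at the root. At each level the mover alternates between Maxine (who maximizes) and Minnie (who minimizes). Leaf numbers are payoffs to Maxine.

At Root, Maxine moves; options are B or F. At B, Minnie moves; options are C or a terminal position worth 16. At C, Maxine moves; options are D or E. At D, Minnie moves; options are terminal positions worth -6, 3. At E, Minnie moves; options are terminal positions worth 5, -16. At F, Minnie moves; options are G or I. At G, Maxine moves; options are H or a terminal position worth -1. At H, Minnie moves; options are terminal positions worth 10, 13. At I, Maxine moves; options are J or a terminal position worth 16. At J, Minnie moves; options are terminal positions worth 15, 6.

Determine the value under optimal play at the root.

D (Minnie): min(-6, 3) = -6
E (Minnie): min(5, -16) = -16
C (Maxine): max(-6, -16) = -6
B (Minnie): min(-6, 16) = -6
H (Minnie): min(10, 13) = 10
G (Maxine): max(10, -1) = 10
J (Minnie): min(15, 6) = 6
I (Maxine): max(6, 16) = 16
F (Minnie): min(10, 16) = 10
Root (Maxine): max(-6, 10) = 10

10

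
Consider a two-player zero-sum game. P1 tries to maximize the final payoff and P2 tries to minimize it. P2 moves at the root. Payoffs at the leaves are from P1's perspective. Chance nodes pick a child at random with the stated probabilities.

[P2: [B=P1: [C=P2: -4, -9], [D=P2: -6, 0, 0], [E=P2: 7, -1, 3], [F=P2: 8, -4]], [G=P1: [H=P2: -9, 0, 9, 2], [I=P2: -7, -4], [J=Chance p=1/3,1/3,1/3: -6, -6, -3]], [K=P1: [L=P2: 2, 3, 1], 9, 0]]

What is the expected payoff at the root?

-5

C (P2): min(-4, -9) = -9
D (P2): min(-6, 0, 0) = -6
E (P2): min(7, -1, 3) = -1
F (P2): min(8, -4) = -4
B (P1): max(-9, -6, -1, -4) = -1
H (P2): min(-9, 0, 9, 2) = -9
I (P2): min(-7, -4) = -7
J (Chance): 1/3·-6 + 1/3·-6 + 1/3·-3 = -5
G (P1): max(-9, -7, -5) = -5
L (P2): min(2, 3, 1) = 1
K (P1): max(1, 9, 0) = 9
Root (P2): min(-1, -5, 9) = -5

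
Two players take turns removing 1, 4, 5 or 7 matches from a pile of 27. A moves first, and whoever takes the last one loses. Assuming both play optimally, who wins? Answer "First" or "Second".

i:   0  1  2  3  4  5  6  7  8  9 10 11 12 13 14 15 16 17 18 19 20 21 22 23 24 25 26 27
     W  L  W  L  W  W  W  W  W  L  W  L  W  W  W  W  W  L  W  L  W  W  W  W  W  L  W  L
Position 27 is L, so the second player wins.

Second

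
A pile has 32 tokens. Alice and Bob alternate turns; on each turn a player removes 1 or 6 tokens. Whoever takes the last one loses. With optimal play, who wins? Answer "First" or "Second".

Positions where the player to move wins (W) vs loses (L):
i:   0  1  2  3  4  5  6  7  8  9 10 11 12 13 14 15 16 17 18 19 20 21 22 23 24 25 26 27 28 29 30 31 32
     W  L  W  L  W  L  W  W  L  W  L  W  L  W  W  L  W  L  W  L  W  W  L  W  L  W  L  W  W  L  W  L  W
Position 32 is W, so the first player wins.

First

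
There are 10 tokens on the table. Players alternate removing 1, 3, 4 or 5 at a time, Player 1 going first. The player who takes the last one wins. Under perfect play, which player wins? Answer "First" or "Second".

Second

i:   0  1  2  3  4  5  6  7  8  9 10
     L  W  L  W  W  W  W  W  L  W  L
Position 10 is L, so the second player wins.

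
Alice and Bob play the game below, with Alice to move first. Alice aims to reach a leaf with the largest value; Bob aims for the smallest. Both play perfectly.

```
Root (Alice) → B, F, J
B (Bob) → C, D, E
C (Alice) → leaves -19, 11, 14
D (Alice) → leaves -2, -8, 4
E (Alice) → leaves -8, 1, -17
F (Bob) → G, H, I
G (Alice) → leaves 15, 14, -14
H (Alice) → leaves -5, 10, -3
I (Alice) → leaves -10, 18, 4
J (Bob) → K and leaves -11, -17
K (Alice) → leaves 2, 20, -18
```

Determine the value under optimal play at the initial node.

10

C (Alice): max(-19, 11, 14) = 14
D (Alice): max(-2, -8, 4) = 4
E (Alice): max(-8, 1, -17) = 1
B (Bob): min(14, 4, 1) = 1
G (Alice): max(15, 14, -14) = 15
H (Alice): max(-5, 10, -3) = 10
I (Alice): max(-10, 18, 4) = 18
F (Bob): min(15, 10, 18) = 10
K (Alice): max(2, 20, -18) = 20
J (Bob): min(20, -11, -17) = -17
Root (Alice): max(1, 10, -17) = 10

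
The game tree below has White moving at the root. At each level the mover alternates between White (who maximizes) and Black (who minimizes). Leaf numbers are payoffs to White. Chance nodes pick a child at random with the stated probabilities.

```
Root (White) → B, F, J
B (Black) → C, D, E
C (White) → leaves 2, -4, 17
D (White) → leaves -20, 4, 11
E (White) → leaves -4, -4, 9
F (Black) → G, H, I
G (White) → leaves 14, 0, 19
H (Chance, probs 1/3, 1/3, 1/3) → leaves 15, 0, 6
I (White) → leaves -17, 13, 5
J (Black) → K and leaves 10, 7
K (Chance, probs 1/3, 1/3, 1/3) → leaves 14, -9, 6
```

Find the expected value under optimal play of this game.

9

C (White): max(2, -4, 17) = 17
D (White): max(-20, 4, 11) = 11
E (White): max(-4, -4, 9) = 9
B (Black): min(17, 11, 9) = 9
G (White): max(14, 0, 19) = 19
H (Chance): 1/3·15 + 1/3·0 + 1/3·6 = 7
I (White): max(-17, 13, 5) = 13
F (Black): min(19, 7, 13) = 7
K (Chance): 1/3·14 + 1/3·-9 + 1/3·6 = 3.67
J (Black): min(3.67, 10, 7) = 3.67
Root (White): max(9, 7, 3.67) = 9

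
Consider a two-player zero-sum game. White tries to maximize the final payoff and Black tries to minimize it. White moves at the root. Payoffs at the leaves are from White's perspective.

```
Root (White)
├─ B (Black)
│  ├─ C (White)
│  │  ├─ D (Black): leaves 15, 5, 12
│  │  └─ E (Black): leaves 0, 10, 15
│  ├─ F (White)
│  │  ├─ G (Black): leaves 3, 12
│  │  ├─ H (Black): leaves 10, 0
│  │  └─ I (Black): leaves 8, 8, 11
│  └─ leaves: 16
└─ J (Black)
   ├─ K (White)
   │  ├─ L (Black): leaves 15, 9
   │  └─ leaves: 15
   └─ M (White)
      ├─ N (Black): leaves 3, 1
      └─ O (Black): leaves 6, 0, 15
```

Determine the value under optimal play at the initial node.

5

D (Black): min(15, 5, 12) = 5
E (Black): min(0, 10, 15) = 0
C (White): max(5, 0) = 5
G (Black): min(3, 12) = 3
H (Black): min(10, 0) = 0
I (Black): min(8, 8, 11) = 8
F (White): max(3, 0, 8) = 8
B (Black): min(5, 8, 16) = 5
L (Black): min(15, 9) = 9
K (White): max(9, 15) = 15
N (Black): min(3, 1) = 1
O (Black): min(6, 0, 15) = 0
M (White): max(1, 0) = 1
J (Black): min(15, 1) = 1
Root (White): max(5, 1) = 5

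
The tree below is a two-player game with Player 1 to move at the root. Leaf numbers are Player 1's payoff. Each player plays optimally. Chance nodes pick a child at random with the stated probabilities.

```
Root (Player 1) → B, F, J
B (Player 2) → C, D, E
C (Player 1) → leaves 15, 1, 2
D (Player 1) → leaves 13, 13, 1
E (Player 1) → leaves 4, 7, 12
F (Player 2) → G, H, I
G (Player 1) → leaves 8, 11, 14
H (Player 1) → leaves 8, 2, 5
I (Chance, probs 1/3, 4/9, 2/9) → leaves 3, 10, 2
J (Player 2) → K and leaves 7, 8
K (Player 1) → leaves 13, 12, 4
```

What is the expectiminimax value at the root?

12

C (Player 1): max(15, 1, 2) = 15
D (Player 1): max(13, 13, 1) = 13
E (Player 1): max(4, 7, 12) = 12
B (Player 2): min(15, 13, 12) = 12
G (Player 1): max(8, 11, 14) = 14
H (Player 1): max(8, 2, 5) = 8
I (Chance): 1/3·3 + 4/9·10 + 2/9·2 = 5.89
F (Player 2): min(14, 8, 5.89) = 5.89
K (Player 1): max(13, 12, 4) = 13
J (Player 2): min(13, 7, 8) = 7
Root (Player 1): max(12, 5.89, 7) = 12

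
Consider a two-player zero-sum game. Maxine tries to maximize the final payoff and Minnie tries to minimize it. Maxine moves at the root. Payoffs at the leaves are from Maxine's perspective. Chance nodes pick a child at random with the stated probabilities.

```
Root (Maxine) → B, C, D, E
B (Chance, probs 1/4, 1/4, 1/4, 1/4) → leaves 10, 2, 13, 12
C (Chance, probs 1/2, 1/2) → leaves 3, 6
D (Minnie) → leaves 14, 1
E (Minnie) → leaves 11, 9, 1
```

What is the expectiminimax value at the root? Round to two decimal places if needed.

9.25

B (Chance): 1/4·10 + 1/4·2 + 1/4·13 + 1/4·12 = 9.25
C (Chance): 1/2·3 + 1/2·6 = 4.5
D (Minnie): min(14, 1) = 1
E (Minnie): min(11, 9, 1) = 1
Root (Maxine): max(9.25, 4.5, 1, 1) = 9.25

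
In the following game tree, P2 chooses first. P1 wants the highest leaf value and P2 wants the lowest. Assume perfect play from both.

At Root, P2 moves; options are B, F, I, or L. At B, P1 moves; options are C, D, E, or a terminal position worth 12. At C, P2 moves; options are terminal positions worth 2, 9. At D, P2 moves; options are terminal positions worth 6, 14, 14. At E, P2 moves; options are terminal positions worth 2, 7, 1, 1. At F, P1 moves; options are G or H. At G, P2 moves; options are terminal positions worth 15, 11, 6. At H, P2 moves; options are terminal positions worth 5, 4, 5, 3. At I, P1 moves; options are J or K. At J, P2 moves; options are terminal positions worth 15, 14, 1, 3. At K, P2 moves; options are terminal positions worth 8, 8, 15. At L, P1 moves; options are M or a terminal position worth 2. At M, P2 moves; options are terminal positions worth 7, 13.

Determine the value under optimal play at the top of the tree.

6

C (P2): min(2, 9) = 2
D (P2): min(6, 14, 14) = 6
E (P2): min(2, 7, 1, 1) = 1
B (P1): max(2, 6, 1, 12) = 12
G (P2): min(15, 11, 6) = 6
H (P2): min(5, 4, 5, 3) = 3
F (P1): max(6, 3) = 6
J (P2): min(15, 14, 1, 3) = 1
K (P2): min(8, 8, 15) = 8
I (P1): max(1, 8) = 8
M (P2): min(7, 13) = 7
L (P1): max(7, 2) = 7
Root (P2): min(12, 6, 8, 7) = 6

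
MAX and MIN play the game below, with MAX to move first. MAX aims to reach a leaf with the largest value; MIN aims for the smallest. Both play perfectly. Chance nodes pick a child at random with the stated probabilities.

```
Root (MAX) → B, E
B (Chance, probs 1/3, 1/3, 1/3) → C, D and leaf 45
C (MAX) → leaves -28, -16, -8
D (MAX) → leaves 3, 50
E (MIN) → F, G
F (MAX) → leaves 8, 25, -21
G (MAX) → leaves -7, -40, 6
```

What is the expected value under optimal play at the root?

29

C (MAX): max(-28, -16, -8) = -8
D (MAX): max(3, 50) = 50
B (Chance): 1/3·-8 + 1/3·50 + 1/3·45 = 29
F (MAX): max(8, 25, -21) = 25
G (MAX): max(-7, -40, 6) = 6
E (MIN): min(25, 6) = 6
Root (MAX): max(29, 6) = 29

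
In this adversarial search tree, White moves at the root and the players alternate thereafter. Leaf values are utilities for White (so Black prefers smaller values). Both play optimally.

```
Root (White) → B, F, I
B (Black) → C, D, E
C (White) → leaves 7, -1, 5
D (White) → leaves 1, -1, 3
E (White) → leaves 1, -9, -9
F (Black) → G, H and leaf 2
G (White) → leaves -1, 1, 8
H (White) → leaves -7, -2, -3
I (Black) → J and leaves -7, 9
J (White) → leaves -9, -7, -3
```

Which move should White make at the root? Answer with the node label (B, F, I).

B

C (White): max(7, -1, 5) = 7
D (White): max(1, -1, 3) = 3
E (White): max(1, -9, -9) = 1
B (Black): min(7, 3, 1) = 1
G (White): max(-1, 1, 8) = 8
H (White): max(-7, -2, -3) = -2
F (Black): min(8, -2, 2) = -2
J (White): max(-9, -7, -3) = -3
I (Black): min(-3, -7, 9) = -7
Root (White): max(1, -2, -7) = 1
White picks the child with the highest value: B (value 1).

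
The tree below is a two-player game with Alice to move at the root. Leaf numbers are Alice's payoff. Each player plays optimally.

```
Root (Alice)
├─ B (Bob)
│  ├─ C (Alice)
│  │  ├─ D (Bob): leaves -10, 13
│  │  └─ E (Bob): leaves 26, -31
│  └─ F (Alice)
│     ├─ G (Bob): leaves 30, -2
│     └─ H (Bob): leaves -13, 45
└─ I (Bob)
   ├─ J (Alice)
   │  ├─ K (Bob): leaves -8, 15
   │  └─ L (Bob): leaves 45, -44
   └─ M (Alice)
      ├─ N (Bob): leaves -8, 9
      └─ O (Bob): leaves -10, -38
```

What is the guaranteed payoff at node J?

K: min(-8, 15) = -8
L: min(45, -44) = -44
J: max(-8, -44) = -8

-8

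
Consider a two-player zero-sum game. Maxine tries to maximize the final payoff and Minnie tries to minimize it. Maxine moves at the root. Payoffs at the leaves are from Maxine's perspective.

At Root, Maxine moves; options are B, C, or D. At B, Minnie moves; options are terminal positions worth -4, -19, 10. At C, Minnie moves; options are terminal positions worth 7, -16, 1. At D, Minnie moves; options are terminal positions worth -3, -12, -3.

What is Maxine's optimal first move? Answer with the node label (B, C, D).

D

B (Minnie): min(-4, -19, 10) = -19
C (Minnie): min(7, -16, 1) = -16
D (Minnie): min(-3, -12, -3) = -12
Root (Maxine): max(-19, -16, -12) = -12
Maxine picks the child with the highest value: D (value -12).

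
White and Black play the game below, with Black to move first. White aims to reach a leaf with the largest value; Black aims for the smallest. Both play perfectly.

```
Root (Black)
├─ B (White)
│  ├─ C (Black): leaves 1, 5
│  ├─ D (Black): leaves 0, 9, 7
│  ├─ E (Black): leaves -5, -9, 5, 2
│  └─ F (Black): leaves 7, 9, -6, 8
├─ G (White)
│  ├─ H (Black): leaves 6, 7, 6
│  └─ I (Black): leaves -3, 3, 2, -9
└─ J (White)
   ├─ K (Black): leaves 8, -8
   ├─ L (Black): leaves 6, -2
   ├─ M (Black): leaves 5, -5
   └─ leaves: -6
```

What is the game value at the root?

C (Black): min(1, 5) = 1
D (Black): min(0, 9, 7) = 0
E (Black): min(-5, -9, 5, 2) = -9
F (Black): min(7, 9, -6, 8) = -6
B (White): max(1, 0, -9, -6) = 1
H (Black): min(6, 7, 6) = 6
I (Black): min(-3, 3, 2, -9) = -9
G (White): max(6, -9) = 6
K (Black): min(8, -8) = -8
L (Black): min(6, -2) = -2
M (Black): min(5, -5) = -5
J (White): max(-8, -2, -5, -6) = -2
Root (Black): min(1, 6, -2) = -2

-2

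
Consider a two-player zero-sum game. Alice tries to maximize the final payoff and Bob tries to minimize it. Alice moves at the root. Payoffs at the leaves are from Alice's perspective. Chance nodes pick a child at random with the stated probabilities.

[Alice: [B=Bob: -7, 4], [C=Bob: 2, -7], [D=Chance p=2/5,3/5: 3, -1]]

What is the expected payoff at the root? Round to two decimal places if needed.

B (Bob): min(-7, 4) = -7
C (Bob): min(2, -7) = -7
D (Chance): 2/5·3 + 3/5·-1 = 0.6
Root (Alice): max(-7, -7, 0.6) = 0.6

0.6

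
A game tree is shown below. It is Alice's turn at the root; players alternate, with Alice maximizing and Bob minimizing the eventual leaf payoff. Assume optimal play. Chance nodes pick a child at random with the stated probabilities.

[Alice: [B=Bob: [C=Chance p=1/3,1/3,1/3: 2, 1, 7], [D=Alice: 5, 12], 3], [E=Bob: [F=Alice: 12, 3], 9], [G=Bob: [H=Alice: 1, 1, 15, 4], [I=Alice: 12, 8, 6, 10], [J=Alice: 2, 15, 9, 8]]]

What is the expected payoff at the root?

12

C (Chance): 1/3·2 + 1/3·1 + 1/3·7 = 3.33
D (Alice): max(5, 12) = 12
B (Bob): min(3.33, 12, 3) = 3
F (Alice): max(12, 3) = 12
E (Bob): min(12, 9) = 9
H (Alice): max(1, 1, 15, 4) = 15
I (Alice): max(12, 8, 6, 10) = 12
J (Alice): max(2, 15, 9, 8) = 15
G (Bob): min(15, 12, 15) = 12
Root (Alice): max(3, 9, 12) = 12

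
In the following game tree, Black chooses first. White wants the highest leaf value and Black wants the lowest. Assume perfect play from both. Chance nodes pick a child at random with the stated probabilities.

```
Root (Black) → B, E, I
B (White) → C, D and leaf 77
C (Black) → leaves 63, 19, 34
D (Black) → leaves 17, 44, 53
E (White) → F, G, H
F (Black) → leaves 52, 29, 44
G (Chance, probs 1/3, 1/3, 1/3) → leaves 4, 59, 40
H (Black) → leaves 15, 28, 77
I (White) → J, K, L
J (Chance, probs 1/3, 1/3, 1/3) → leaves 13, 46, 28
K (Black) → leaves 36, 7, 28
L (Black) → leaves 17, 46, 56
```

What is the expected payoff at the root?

C (Black): min(63, 19, 34) = 19
D (Black): min(17, 44, 53) = 17
B (White): max(19, 17, 77) = 77
F (Black): min(52, 29, 44) = 29
G (Chance): 1/3·4 + 1/3·59 + 1/3·40 = 34.33
H (Black): min(15, 28, 77) = 15
E (White): max(29, 34.33, 15) = 34.33
J (Chance): 1/3·13 + 1/3·46 + 1/3·28 = 29
K (Black): min(36, 7, 28) = 7
L (Black): min(17, 46, 56) = 17
I (White): max(29, 7, 17) = 29
Root (Black): min(77, 34.33, 29) = 29

29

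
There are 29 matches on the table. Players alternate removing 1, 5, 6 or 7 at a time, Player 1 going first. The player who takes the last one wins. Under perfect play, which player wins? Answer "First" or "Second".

First

i:   0  1  2  3  4  5  6  7  8  9 10 11 12 13 14 15 16 17 18 19 20 21 22 23 24 25 26 27 28 29
     L  W  L  W  L  W  W  W  W  W  W  W  L  W  L  W  L  W  W  W  W  W  W  W  L  W  L  W  L  W
Position 29 is W, so the first player wins.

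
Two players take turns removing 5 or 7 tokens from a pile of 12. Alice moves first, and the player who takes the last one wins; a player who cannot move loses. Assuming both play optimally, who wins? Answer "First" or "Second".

Mark each pile size as W (mover wins) or L (mover loses):
i:   0  1  2  3  4  5  6  7  8  9 10 11 12
     L  L  L  L  L  W  W  W  W  W  W  W  L
Position 12 is L, so the second player wins.

Second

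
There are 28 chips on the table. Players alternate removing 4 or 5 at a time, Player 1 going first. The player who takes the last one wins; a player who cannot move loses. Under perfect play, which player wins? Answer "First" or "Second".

Compute winning (W) and losing (L) positions by backward induction:
i:   0  1  2  3  4  5  6  7  8  9 10 11 12 13 14 15 16 17 18 19 20 21 22 23 24 25 26 27 28
     L  L  L  L  W  W  W  W  W  L  L  L  L  W  W  W  W  W  L  L  L  L  W  W  W  W  W  L  L
Position 28 is L, so the second player wins.

Second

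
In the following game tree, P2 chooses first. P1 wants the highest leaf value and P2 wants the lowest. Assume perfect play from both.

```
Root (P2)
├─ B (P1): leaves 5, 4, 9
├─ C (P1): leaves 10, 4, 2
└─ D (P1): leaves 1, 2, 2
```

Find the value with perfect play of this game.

2

B (P1): max(5, 4, 9) = 9
C (P1): max(10, 4, 2) = 10
D (P1): max(1, 2, 2) = 2
Root (P2): min(9, 10, 2) = 2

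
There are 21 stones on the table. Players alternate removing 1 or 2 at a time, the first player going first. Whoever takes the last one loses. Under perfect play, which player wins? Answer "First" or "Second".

i:   0  1  2  3  4  5  6  7  8  9 10 11 12 13 14 15 16 17 18 19 20 21
     W  L  W  W  L  W  W  L  W  W  L  W  W  L  W  W  L  W  W  L  W  W
Position 21 is W, so the first player wins.

First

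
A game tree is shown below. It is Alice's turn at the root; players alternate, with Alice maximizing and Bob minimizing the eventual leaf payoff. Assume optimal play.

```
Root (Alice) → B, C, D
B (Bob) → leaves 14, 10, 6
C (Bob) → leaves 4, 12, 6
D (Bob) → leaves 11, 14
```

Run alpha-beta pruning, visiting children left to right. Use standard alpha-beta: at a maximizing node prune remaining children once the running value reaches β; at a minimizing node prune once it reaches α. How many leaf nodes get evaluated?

B [α=-∞,β=+∞]: v=6
C [α=6,β=+∞]: v=4 after child 1 ≤ α → α-cutoff, skip 2
D [α=6,β=+∞]: v=11
Root [α=-∞,β=+∞]: v=11
Leaves evaluated: 6 of 8.

6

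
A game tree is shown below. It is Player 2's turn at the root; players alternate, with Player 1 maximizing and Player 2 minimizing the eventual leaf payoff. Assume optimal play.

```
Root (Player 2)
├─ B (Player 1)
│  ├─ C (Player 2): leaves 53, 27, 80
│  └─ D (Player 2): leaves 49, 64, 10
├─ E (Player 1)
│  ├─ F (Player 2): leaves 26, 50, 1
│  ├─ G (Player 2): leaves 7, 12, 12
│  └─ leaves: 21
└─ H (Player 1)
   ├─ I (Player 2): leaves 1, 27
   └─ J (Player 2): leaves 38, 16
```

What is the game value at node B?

C: min(53, 27, 80) = 27
D: min(49, 64, 10) = 10
B: max(27, 10) = 27

27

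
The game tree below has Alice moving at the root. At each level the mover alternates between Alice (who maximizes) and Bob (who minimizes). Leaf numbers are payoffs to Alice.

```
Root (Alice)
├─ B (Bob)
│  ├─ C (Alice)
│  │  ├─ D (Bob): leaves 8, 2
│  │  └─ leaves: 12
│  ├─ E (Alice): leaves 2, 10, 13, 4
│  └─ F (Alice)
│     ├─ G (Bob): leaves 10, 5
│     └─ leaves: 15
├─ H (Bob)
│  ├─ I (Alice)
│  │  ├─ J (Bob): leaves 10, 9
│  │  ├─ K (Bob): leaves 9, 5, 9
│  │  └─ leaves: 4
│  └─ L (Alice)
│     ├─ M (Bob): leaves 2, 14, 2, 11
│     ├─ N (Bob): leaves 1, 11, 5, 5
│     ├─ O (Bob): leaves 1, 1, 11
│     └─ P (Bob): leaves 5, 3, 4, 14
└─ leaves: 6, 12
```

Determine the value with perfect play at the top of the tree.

12

D (Bob): min(8, 2) = 2
C (Alice): max(2, 12) = 12
E (Alice): max(2, 10, 13, 4) = 13
G (Bob): min(10, 5) = 5
F (Alice): max(5, 15) = 15
B (Bob): min(12, 13, 15) = 12
J (Bob): min(10, 9) = 9
K (Bob): min(9, 5, 9) = 5
I (Alice): max(9, 5, 4) = 9
M (Bob): min(2, 14, 2, 11) = 2
N (Bob): min(1, 11, 5, 5) = 1
O (Bob): min(1, 1, 11) = 1
P (Bob): min(5, 3, 4, 14) = 3
L (Alice): max(2, 1, 1, 3) = 3
H (Bob): min(9, 3) = 3
Root (Alice): max(12, 3, 6, 12) = 12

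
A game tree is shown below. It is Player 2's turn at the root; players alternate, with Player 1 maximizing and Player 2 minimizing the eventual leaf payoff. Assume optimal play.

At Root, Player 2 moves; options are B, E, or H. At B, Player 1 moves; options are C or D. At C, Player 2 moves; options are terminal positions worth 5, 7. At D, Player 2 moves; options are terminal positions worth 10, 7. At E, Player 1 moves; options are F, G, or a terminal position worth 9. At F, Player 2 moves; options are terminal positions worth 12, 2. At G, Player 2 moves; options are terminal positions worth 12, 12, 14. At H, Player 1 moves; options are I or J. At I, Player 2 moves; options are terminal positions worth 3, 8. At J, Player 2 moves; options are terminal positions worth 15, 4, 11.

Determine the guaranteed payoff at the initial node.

4

C (Player 2): min(5, 7) = 5
D (Player 2): min(10, 7) = 7
B (Player 1): max(5, 7) = 7
F (Player 2): min(12, 2) = 2
G (Player 2): min(12, 12, 14) = 12
E (Player 1): max(2, 12, 9) = 12
I (Player 2): min(3, 8) = 3
J (Player 2): min(15, 4, 11) = 4
H (Player 1): max(3, 4) = 4
Root (Player 2): min(7, 12, 4) = 4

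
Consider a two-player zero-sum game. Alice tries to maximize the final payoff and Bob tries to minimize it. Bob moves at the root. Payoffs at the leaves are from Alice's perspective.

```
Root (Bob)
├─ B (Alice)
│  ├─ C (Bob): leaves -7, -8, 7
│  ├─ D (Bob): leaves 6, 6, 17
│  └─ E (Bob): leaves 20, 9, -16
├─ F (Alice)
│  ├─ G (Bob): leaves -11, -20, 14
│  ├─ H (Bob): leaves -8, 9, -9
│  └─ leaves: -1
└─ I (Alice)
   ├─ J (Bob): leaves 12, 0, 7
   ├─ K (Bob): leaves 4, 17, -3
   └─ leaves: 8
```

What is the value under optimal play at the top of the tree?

C (Bob): min(-7, -8, 7) = -8
D (Bob): min(6, 6, 17) = 6
E (Bob): min(20, 9, -16) = -16
B (Alice): max(-8, 6, -16) = 6
G (Bob): min(-11, -20, 14) = -20
H (Bob): min(-8, 9, -9) = -9
F (Alice): max(-20, -9, -1) = -1
J (Bob): min(12, 0, 7) = 0
K (Bob): min(4, 17, -3) = -3
I (Alice): max(0, -3, 8) = 8
Root (Bob): min(6, -1, 8) = -1

-1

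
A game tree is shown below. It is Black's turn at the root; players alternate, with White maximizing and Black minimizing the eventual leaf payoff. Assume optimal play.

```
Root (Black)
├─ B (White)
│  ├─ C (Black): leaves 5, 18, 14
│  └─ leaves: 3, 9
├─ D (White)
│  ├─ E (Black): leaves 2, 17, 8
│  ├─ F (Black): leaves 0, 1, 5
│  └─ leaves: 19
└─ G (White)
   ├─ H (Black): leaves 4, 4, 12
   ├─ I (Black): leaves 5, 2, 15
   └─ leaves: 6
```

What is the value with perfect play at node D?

E: min(2, 17, 8) = 2
F: min(0, 1, 5) = 0
D: max(2, 0, 19) = 19

19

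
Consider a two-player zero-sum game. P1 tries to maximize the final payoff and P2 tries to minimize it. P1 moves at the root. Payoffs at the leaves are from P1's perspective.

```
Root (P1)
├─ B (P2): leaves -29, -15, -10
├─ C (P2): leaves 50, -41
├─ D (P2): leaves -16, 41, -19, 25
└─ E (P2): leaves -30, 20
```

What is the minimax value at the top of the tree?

B (P2): min(-29, -15, -10) = -29
C (P2): min(50, -41) = -41
D (P2): min(-16, 41, -19, 25) = -19
E (P2): min(-30, 20) = -30
Root (P1): max(-29, -41, -19, -30) = -19

-19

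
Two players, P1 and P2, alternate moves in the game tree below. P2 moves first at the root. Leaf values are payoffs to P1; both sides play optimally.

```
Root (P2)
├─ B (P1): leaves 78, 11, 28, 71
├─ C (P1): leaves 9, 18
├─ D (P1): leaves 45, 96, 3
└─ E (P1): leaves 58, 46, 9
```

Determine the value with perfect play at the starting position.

B (P1): max(78, 11, 28, 71) = 78
C (P1): max(9, 18) = 18
D (P1): max(45, 96, 3) = 96
E (P1): max(58, 46, 9) = 58
Root (P2): min(78, 18, 96, 58) = 18

18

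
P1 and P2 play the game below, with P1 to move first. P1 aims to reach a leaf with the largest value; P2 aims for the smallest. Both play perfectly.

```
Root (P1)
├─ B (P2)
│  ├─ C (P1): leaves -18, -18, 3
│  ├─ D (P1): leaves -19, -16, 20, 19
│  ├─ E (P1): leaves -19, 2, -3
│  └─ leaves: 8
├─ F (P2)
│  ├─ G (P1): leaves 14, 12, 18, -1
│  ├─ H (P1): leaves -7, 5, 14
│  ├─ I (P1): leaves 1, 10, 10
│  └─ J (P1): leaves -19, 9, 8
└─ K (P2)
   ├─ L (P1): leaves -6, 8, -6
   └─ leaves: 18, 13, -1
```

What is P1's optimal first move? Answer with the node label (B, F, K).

F

C (P1): max(-18, -18, 3) = 3
D (P1): max(-19, -16, 20, 19) = 20
E (P1): max(-19, 2, -3) = 2
B (P2): min(3, 20, 2, 8) = 2
G (P1): max(14, 12, 18, -1) = 18
H (P1): max(-7, 5, 14) = 14
I (P1): max(1, 10, 10) = 10
J (P1): max(-19, 9, 8) = 9
F (P2): min(18, 14, 10, 9) = 9
L (P1): max(-6, 8, -6) = 8
K (P2): min(8, 18, 13, -1) = -1
Root (P1): max(2, 9, -1) = 9
P1 picks the child with the highest value: F (value 9).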